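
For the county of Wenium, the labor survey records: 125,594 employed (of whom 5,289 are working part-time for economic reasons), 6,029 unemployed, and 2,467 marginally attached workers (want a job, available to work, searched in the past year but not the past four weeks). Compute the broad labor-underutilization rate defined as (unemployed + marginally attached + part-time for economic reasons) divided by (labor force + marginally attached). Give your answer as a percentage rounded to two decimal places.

Labor force = 125,594 + 6,029 = 131,623.
Numerator = 6,029 + 2,467 + 5,289 = 13,785.
Denominator = 131,623 + 2,467 = 134,090.
Broad rate = 13,785 / 134,090 = 10.28%.

Broad underutilization rate ≈ 10.28%.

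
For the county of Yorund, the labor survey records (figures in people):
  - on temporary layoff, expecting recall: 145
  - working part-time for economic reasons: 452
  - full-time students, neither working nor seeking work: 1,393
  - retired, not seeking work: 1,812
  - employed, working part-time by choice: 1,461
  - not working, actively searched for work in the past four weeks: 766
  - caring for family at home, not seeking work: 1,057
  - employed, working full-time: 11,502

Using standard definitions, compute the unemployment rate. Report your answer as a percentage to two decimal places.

Employed = 452 + 1,461 + 11,502 = 13,415 (anyone who worked, including part-time for economic reasons, counts as employed).
Unemployed = 145 + 766 = 911 (jobless and actively searching, or on temporary layoff).
Labor force = 13,415 + 911 = 14,326.
Unemployment rate = 911 / 14,326 = 6.36%.

Unemployment rate ≈ 6.36%.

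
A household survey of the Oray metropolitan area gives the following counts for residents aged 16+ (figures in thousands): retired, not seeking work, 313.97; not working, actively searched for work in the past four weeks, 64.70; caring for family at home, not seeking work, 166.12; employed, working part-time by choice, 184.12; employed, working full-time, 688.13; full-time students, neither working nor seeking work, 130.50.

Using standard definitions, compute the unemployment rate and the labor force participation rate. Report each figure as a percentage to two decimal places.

Employed = 184.12 + 688.13 = 872.25 thousand.
Unemployed = 64.70 thousand.
Labor force = 872.25 + 64.70 = 936.95 thousand.
Not in labor force = 313.97 + 166.12 + 130.50 = 610.59 thousand (those not working and not actively searching are outside the labor force).
Civilian working-age population = 936.95 + 610.59 = 1,547.54 thousand.
Unemployment rate = 64.70 / 936.95 = 6.91%.
Labor force participation rate = 936.95 / 1,547.54 = 60.54%.

Unemployment rate ≈ 6.91%; labor force participation rate ≈ 60.54%.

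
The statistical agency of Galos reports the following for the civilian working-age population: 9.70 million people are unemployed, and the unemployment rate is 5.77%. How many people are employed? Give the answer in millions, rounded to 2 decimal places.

About 158.41 million are employed.

Labor force = U / u = 9.70 / 0.0577 ≈ 168.11 million.
Employed = labor force − unemployed = 168.11 − 9.70 = 158.41 million.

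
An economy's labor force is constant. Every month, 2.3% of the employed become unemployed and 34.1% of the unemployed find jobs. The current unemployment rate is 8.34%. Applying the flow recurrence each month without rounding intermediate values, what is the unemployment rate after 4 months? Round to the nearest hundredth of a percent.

With a fixed labor force, u_{t+1} = u_t + s·(1−u_t) − f·u_t = u_t·(1−s−f) + s.
Here 1−s−f = 0.636 and s = 0.023.
u_1 = 0.083400 × 0.636 + 0.023 = 0.076042.
u_2 = 0.076042 × 0.636 + 0.023 = 0.071363.
u_3 = 0.071363 × 0.636 + 0.023 = 0.068387.
u_4 = 0.068387 × 0.636 + 0.023 = 0.066494.

Unemployment rate after four months ≈ 6.65%.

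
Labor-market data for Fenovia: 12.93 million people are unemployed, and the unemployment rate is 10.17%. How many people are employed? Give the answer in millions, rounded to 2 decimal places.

Labor force = U / u = 12.93 / 0.1017 ≈ 127.14 million.
Employed = labor force − unemployed = 127.14 − 12.93 = 114.21 million.

About 114.21 million are employed.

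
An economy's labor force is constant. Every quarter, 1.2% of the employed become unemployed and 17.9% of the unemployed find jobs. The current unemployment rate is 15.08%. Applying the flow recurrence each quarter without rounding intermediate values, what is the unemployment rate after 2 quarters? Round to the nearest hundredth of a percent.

With a fixed labor force, u_{t+1} = u_t + s·(1−u_t) − f·u_t = u_t·(1−s−f) + s.
Here 1−s−f = 0.809 and s = 0.012.
u_1 = 0.150800 × 0.809 + 0.012 = 0.133997.
u_2 = 0.133997 × 0.809 + 0.012 = 0.120404.

Unemployment rate after two quarters ≈ 12.04%.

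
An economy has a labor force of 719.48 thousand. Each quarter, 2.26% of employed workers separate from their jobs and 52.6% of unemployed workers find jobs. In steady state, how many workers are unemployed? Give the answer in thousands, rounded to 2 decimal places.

About 29.64 thousand are unemployed in steady state.

Steady-state unemployment rate u* = s/(s+f) = 2.26/(2.26+52.6) = 0.041196.
Unemployed = u* × labor force = 0.041196 × 719.48 ≈ 29.64 thousand.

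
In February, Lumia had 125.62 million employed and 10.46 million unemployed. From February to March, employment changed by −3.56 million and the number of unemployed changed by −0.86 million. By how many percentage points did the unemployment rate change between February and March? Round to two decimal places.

February: labor force = 125.62 + 10.46 = 136.08; u = 10.46/136.08 = 7.69%.
March: labor force = 122.06 + 9.60 = 131.66; u = 9.60/131.66 = 7.29%.
Change = 7.29% − 7.69% = −0.40 pp.

The unemployment rate changed by −0.40 percentage points.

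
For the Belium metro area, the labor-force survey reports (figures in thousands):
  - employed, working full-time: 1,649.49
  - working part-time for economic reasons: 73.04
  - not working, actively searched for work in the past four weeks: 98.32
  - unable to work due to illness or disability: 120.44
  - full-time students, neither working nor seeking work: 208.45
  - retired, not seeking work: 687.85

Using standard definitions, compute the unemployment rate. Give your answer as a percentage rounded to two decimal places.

Employed = 1,649.49 + 73.04 = 1,722.53 thousand (anyone who worked, including part-time for economic reasons, counts as employed).
Unemployed = 98.32 thousand.
Labor force = 1,722.53 + 98.32 = 1,820.85 thousand.
Unemployment rate = 98.32 / 1,820.85 = 5.40%.

Unemployment rate ≈ 5.40%.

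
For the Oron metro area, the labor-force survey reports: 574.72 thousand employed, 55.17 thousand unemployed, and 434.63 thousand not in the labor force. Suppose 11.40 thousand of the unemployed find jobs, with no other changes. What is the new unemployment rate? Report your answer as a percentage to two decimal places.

New unemployment rate ≈ 6.95%.

Initially, labor force = 574.72 + 55.17 = 629.89 thousand, so u = 55.17/629.89 = 8.76%.
After the change, unemployed falls and employed rises by 11.40; labor force unchanged → E = 586.12, U = 43.77, labor force = 629.89 thousand.
New unemployment rate = 43.77 / 629.89 = 6.95%.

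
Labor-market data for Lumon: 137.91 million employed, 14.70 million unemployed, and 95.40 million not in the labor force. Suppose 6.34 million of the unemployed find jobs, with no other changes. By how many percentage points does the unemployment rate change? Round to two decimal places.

The unemployment rate changes by −4.15 percentage points.

Initially, labor force = 137.91 + 14.70 = 152.61 million, so u = 14.70/152.61 = 9.63%.
After the change, unemployed falls and employed rises by 6.34; labor force unchanged → E = 144.25, U = 8.36, labor force = 152.61 million.
New unemployment rate = 8.36 / 152.61 = 5.48%.
Change = 5.48% − 9.63% = −4.15 percentage points.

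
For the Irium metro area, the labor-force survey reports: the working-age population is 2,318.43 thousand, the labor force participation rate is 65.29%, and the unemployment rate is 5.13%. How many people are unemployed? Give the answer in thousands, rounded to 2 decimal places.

About 77.65 thousand are unemployed.

Labor force = 0.6529 × 2,318.43 = 1,513.70 thousand.
Unemployed = 0.0513 × 1,513.70 ≈ 77.65 thousand.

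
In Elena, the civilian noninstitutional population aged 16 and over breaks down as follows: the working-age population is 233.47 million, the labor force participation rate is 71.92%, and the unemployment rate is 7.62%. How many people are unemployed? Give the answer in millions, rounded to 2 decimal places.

About 12.79 million are unemployed.

Labor force = 0.7192 × 233.47 = 167.91 million.
Unemployed = 0.0762 × 167.91 ≈ 12.79 million.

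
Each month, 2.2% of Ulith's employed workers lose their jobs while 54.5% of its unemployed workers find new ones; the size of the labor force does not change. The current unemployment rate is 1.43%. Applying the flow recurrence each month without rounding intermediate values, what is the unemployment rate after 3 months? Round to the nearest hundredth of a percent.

With a fixed labor force, u_{t+1} = u_t + s·(1−u_t) − f·u_t = u_t·(1−s−f) + s.
Here 1−s−f = 0.433 and s = 0.022.
u_1 = 0.014300 × 0.433 + 0.022 = 0.028192.
u_2 = 0.028192 × 0.433 + 0.022 = 0.034207.
u_3 = 0.034207 × 0.433 + 0.022 = 0.036812.

Unemployment rate after three months ≈ 3.68%.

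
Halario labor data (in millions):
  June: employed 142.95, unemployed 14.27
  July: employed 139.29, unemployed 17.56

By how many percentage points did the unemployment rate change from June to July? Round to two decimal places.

The unemployment rate changed by +2.12 percentage points.

June: labor force = 142.95 + 14.27 = 157.22; u = 14.27/157.22 = 9.08%.
July: labor force = 139.29 + 17.56 = 156.85; u = 17.56/156.85 = 11.20%.
Change = 11.20% − 9.08% = +2.12 pp.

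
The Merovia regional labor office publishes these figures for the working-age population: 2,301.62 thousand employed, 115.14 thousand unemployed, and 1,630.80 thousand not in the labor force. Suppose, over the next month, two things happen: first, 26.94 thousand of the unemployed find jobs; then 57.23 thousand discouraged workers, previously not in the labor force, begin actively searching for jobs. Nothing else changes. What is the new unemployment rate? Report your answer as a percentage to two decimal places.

New unemployment rate ≈ 5.88%.

Initially, labor force = 2,301.62 + 115.14 = 2,416.76 thousand, so u = 115.14/2,416.76 = 4.76%.
After the first change, unemployed falls and employed rises by 26.94; labor force unchanged → E = 2,328.56, U = 88.20, labor force = 2,416.76 thousand.
After the second change, unemployed and labor force both rise by 57.23 → E = 2,328.56, U = 145.43, labor force = 2,473.99 thousand.
New unemployment rate = 145.43 / 2,473.99 = 5.88%.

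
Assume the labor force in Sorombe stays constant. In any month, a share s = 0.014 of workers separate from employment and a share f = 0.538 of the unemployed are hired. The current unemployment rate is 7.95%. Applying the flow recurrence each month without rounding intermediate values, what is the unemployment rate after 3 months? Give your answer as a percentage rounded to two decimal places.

With a fixed labor force, u_{t+1} = u_t + s·(1−u_t) − f·u_t = u_t·(1−s−f) + s.
Here 1−s−f = 0.448 and s = 0.014.
u_1 = 0.079500 × 0.448 + 0.014 = 0.049616.
u_2 = 0.049616 × 0.448 + 0.014 = 0.036228.
u_3 = 0.036228 × 0.448 + 0.014 = 0.030230.

Unemployment rate after three months ≈ 3.02%.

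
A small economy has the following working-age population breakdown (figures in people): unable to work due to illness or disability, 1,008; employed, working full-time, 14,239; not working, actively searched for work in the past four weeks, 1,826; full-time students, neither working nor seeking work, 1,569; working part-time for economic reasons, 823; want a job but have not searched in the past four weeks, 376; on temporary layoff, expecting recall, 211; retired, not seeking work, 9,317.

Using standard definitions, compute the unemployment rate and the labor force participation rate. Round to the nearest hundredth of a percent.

Unemployment rate ≈ 11.91%; labor force participation rate ≈ 58.22%.

Employed = 14,239 + 823 = 15,062 (anyone who worked, including part-time for economic reasons, counts as employed).
Unemployed = 1,826 + 211 = 2,037 (jobless and actively searching, or on temporary layoff).
Labor force = 15,062 + 2,037 = 17,099.
Not in labor force = 1,008 + 1,569 + 376 + 9,317 = 12,270 (those not working and not actively searching are outside the labor force — including those who want a job but have given up searching).
Civilian working-age population = 17,099 + 12,270 = 29,369.
Unemployment rate = 2,037 / 17,099 = 11.91%.
Labor force participation rate = 17,099 / 29,369 = 58.22%.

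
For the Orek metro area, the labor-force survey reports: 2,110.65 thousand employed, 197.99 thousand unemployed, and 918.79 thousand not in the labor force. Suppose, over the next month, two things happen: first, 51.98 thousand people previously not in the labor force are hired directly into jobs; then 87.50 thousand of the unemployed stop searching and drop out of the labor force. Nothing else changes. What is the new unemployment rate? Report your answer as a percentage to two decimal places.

New unemployment rate ≈ 4.86%.

Initially, labor force = 2,110.65 + 197.99 = 2,308.64 thousand, so u = 197.99/2,308.64 = 8.58%.
After the first change, employed and labor force both rise by 51.98; unemployed unchanged → E = 2,162.63, U = 197.99, labor force = 2,360.62 thousand.
After the second change, unemployed and labor force both fall by 87.50 → E = 2,162.63, U = 110.49, labor force = 2,273.12 thousand.
New unemployment rate = 110.49 / 2,273.12 = 4.86%.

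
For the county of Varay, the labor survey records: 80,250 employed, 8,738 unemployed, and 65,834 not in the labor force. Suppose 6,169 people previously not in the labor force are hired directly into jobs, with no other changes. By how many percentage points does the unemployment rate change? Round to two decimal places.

The unemployment rate changes by −0.64 percentage points.

Initially, labor force = 80,250 + 8,738 = 88,988, so u = 8,738/88,988 = 9.82%.
After the change, employed and labor force both rise by 6,169; unemployed unchanged → E = 86,419, U = 8,738, labor force = 95,157.
New unemployment rate = 8,738 / 95,157 = 9.18%.
Change = 9.18% − 9.82% = −0.64 percentage points.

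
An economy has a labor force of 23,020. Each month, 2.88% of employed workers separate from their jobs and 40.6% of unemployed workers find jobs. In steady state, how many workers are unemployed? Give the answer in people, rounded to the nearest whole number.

About 1,525 are unemployed in steady state.

Steady-state unemployment rate u* = s/(s+f) = 2.88/(2.88+40.6) = 0.066237.
Unemployed = u* × labor force = 0.066237 × 23,020 ≈ 1,525.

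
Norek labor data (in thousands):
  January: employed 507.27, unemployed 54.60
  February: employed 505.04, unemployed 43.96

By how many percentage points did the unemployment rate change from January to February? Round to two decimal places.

January: labor force = 507.27 + 54.60 = 561.87; u = 54.60/561.87 = 9.72%.
February: labor force = 505.04 + 43.96 = 549.00; u = 43.96/549.00 = 8.01%.
Change = 8.01% − 9.72% = −1.71 pp.

The unemployment rate changed by −1.71 percentage points.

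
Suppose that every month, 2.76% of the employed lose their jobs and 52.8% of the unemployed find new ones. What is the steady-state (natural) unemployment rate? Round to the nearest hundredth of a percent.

Steady-state unemployment rate ≈ 4.97%.

At steady state the flows balance: s·E = f·U, so U/(E+U) = s/(s+f).
u* = 2.76 / (2.76 + 52.8) = 2.76 / 55.56 = 4.97%.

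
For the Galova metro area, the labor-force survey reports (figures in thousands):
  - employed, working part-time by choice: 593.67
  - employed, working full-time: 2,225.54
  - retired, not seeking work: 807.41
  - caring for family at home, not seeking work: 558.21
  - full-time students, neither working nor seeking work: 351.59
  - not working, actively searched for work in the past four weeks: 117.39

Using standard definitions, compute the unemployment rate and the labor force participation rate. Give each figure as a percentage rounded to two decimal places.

Unemployment rate ≈ 4.00%; labor force participation rate ≈ 63.10%.

Employed = 593.67 + 2,225.54 = 2,819.21 thousand.
Unemployed = 117.39 thousand.
Labor force = 2,819.21 + 117.39 = 2,936.60 thousand.
Not in labor force = 807.41 + 558.21 + 351.59 = 1,717.21 thousand (those not working and not actively searching are outside the labor force).
Civilian working-age population = 2,936.60 + 1,717.21 = 4,653.81 thousand.
Unemployment rate = 117.39 / 2,936.60 = 4.00%.
Labor force participation rate = 2,936.60 / 4,653.81 = 63.10%.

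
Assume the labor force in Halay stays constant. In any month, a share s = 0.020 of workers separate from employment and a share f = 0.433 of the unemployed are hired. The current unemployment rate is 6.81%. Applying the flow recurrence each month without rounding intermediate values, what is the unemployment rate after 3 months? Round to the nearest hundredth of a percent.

With a fixed labor force, u_{t+1} = u_t + s·(1−u_t) − f·u_t = u_t·(1−s−f) + s.
Here 1−s−f = 0.547 and s = 0.020.
u_1 = 0.068100 × 0.547 + 0.020 = 0.057251.
u_2 = 0.057251 × 0.547 + 0.020 = 0.051316.
u_3 = 0.051316 × 0.547 + 0.020 = 0.048070.

Unemployment rate after three months ≈ 4.81%.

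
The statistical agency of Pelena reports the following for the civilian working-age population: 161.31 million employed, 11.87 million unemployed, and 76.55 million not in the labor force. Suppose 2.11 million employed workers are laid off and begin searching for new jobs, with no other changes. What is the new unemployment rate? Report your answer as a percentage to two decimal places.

New unemployment rate ≈ 8.07%.

Initially, labor force = 161.31 + 11.87 = 173.18 million, so u = 11.87/173.18 = 6.85%.
After the change, employed falls and unemployed rises by 2.11; labor force unchanged → E = 159.20, U = 13.98, labor force = 173.18 million.
New unemployment rate = 13.98 / 173.18 = 8.07%.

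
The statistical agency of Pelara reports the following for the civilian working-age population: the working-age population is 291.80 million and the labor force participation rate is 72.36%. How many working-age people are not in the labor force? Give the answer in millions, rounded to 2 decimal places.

Share not in the labor force = 1 − 0.7236 = 0.2764.
Not in labor force = 0.2764 × 291.80 ≈ 80.65 million.

About 80.65 million are not in the labor force.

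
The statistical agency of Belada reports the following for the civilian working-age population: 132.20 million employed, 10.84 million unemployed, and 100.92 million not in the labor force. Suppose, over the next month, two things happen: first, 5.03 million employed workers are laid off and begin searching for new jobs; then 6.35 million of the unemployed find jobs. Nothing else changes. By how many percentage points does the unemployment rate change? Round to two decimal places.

The unemployment rate changes by −0.92 percentage points.

Initially, labor force = 132.20 + 10.84 = 143.04 million, so u = 10.84/143.04 = 7.58%.
After the first change, employed falls and unemployed rises by 5.03; labor force unchanged → E = 127.17, U = 15.87, labor force = 143.04 million.
After the second change, unemployed falls and employed rises by 6.35; labor force unchanged → E = 133.52, U = 9.52, labor force = 143.04 million.
New unemployment rate = 9.52 / 143.04 = 6.66%.
Change = 6.66% − 7.58% = −0.92 percentage points.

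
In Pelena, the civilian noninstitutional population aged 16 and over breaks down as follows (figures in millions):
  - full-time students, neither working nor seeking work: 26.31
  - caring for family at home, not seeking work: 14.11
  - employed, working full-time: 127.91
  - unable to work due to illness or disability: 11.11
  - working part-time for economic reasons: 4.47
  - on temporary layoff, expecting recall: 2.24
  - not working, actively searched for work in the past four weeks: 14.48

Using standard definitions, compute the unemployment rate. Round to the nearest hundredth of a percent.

Unemployment rate ≈ 11.21%.

Employed = 127.91 + 4.47 = 132.38 million (anyone who worked, including part-time for economic reasons, counts as employed).
Unemployed = 2.24 + 14.48 = 16.72 million (jobless and actively searching, or on temporary layoff).
Labor force = 132.38 + 16.72 = 149.10 million.
Unemployment rate = 16.72 / 149.10 = 11.21%.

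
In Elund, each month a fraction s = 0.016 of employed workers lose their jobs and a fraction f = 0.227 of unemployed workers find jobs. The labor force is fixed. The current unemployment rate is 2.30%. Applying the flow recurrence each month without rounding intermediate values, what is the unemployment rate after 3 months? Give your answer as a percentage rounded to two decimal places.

Unemployment rate after three months ≈ 4.73%.

With a fixed labor force, u_{t+1} = u_t + s·(1−u_t) − f·u_t = u_t·(1−s−f) + s.
Here 1−s−f = 0.757 and s = 0.016.
u_1 = 0.023000 × 0.757 + 0.016 = 0.033411.
u_2 = 0.033411 × 0.757 + 0.016 = 0.041292.
u_3 = 0.041292 × 0.757 + 0.016 = 0.047258.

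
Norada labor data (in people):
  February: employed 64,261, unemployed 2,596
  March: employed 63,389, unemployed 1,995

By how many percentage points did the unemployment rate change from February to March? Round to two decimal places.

February: labor force = 64,261 + 2,596 = 66,857; u = 2,596/66,857 = 3.88%.
March: labor force = 63,389 + 1,995 = 65,384; u = 1,995/65,384 = 3.05%.
Change = 3.05% − 3.88% = −0.83 pp.

The unemployment rate changed by −0.83 percentage points.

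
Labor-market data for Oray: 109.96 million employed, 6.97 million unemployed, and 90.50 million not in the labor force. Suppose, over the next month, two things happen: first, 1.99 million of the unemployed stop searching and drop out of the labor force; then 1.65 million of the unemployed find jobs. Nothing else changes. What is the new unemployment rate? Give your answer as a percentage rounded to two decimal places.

New unemployment rate ≈ 2.90%.

Initially, labor force = 109.96 + 6.97 = 116.93 million, so u = 6.97/116.93 = 5.96%.
After the first change, unemployed and labor force both fall by 1.99 → E = 109.96, U = 4.98, labor force = 114.94 million.
After the second change, unemployed falls and employed rises by 1.65; labor force unchanged → E = 111.61, U = 3.33, labor force = 114.94 million.
New unemployment rate = 3.33 / 114.94 = 2.90%.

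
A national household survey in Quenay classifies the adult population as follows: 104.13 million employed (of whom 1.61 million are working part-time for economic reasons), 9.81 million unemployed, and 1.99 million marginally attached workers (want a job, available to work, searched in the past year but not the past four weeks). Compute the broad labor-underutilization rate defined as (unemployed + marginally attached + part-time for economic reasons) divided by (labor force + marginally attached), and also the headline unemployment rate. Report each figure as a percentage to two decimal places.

Labor force = 104.13 + 9.81 = 113.94 million.
Numerator = 9.81 + 1.99 + 1.61 = 13.41 million.
Denominator = 113.94 + 1.99 = 115.93 million.
Broad rate = 13.41 / 115.93 = 11.57%.
Headline unemployment rate = 9.81 / 113.94 = 8.61%.

Broad underutilization rate ≈ 11.57%; headline unemployment rate ≈ 8.61%.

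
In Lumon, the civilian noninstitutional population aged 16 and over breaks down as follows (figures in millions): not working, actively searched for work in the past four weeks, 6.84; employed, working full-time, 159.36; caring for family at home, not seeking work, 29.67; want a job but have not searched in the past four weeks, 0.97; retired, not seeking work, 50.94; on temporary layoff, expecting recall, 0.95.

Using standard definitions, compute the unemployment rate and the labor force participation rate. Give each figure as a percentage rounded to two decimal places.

Unemployment rate ≈ 4.66%; labor force participation rate ≈ 67.20%.

Employed = 159.36 million.
Unemployed = 6.84 + 0.95 = 7.79 million (jobless and actively searching, or on temporary layoff).
Labor force = 159.36 + 7.79 = 167.15 million.
Not in labor force = 29.67 + 0.97 + 50.94 = 81.58 million (those not working and not actively searching are outside the labor force — including those who want a job but have given up searching).
Civilian working-age population = 167.15 + 81.58 = 248.73 million.
Unemployment rate = 7.79 / 167.15 = 4.66%.
Labor force participation rate = 167.15 / 248.73 = 67.20%.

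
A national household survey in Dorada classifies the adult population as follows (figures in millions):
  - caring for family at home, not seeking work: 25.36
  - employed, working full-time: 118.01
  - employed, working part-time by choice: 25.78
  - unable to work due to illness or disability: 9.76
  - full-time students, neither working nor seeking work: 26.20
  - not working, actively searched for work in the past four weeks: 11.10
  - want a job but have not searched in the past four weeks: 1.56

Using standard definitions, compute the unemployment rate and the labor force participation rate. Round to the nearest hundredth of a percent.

Employed = 118.01 + 25.78 = 143.79 million.
Unemployed = 11.10 million.
Labor force = 143.79 + 11.10 = 154.89 million.
Not in labor force = 25.36 + 9.76 + 26.20 + 1.56 = 62.88 million (those not working and not actively searching are outside the labor force — including those who want a job but have given up searching).
Civilian working-age population = 154.89 + 62.88 = 217.77 million.
Unemployment rate = 11.10 / 154.89 = 7.17%.
Labor force participation rate = 154.89 / 217.77 = 71.13%.

Unemployment rate ≈ 7.17%; labor force participation rate ≈ 71.13%.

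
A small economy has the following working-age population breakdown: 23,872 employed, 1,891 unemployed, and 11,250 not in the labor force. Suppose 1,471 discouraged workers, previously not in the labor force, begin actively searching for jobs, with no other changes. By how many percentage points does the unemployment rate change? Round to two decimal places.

Initially, labor force = 23,872 + 1,891 = 25,763, so u = 1,891/25,763 = 7.34%.
After the change, unemployed and labor force both rise by 1,471 → E = 23,872, U = 3,362, labor force = 27,234.
New unemployment rate = 3,362 / 27,234 = 12.34%.
Change = 12.34% − 7.34% = +5.00 percentage points.

The unemployment rate changes by +5.00 percentage points.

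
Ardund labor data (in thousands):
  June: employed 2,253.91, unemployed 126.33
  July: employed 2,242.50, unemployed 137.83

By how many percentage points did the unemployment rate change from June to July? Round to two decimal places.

The unemployment rate changed by +0.48 percentage points.

June: labor force = 2,253.91 + 126.33 = 2,380.24; u = 126.33/2,380.24 = 5.31%.
July: labor force = 2,242.50 + 137.83 = 2,380.33; u = 137.83/2,380.33 = 5.79%.
Change = 5.79% − 5.31% = +0.48 pp.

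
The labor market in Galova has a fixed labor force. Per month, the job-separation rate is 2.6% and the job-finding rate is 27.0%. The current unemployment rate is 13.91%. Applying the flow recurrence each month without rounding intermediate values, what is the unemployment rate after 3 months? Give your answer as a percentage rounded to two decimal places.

With a fixed labor force, u_{t+1} = u_t + s·(1−u_t) − f·u_t = u_t·(1−s−f) + s.
Here 1−s−f = 0.704 and s = 0.026.
u_1 = 0.139100 × 0.704 + 0.026 = 0.123926.
u_2 = 0.123926 × 0.704 + 0.026 = 0.113244.
u_3 = 0.113244 × 0.704 + 0.026 = 0.105724.

Unemployment rate after three months ≈ 10.57%.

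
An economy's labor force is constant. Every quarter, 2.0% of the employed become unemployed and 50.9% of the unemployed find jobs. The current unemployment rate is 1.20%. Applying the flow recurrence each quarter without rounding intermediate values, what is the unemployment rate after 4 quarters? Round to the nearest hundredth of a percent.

With a fixed labor force, u_{t+1} = u_t + s·(1−u_t) − f·u_t = u_t·(1−s−f) + s.
Here 1−s−f = 0.471 and s = 0.020.
u_1 = 0.012000 × 0.471 + 0.020 = 0.025652.
u_2 = 0.025652 × 0.471 + 0.020 = 0.032082.
u_3 = 0.032082 × 0.471 + 0.020 = 0.035111.
u_4 = 0.035111 × 0.471 + 0.020 = 0.036537.

Unemployment rate after four quarters ≈ 3.65%.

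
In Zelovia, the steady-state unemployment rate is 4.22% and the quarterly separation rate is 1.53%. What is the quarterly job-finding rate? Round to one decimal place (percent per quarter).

Job-finding rate ≈ 34.7% per quarter.

From u* = s/(s+f): f = s·(1−u)/u.
f = 1.53 × (1 − 0.0422) / 0.0422 = 1.4654 / 0.0422 ≈ 34.7% per quarter.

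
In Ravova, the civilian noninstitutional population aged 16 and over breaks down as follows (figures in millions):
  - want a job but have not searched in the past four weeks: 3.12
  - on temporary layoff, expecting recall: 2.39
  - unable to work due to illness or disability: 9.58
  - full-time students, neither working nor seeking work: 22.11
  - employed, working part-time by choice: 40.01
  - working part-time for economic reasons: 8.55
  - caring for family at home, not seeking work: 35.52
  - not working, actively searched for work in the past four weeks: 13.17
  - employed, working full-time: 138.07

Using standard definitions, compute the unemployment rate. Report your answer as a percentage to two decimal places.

Unemployment rate ≈ 7.70%.

Employed = 40.01 + 8.55 + 138.07 = 186.63 million (anyone who worked, including part-time for economic reasons, counts as employed).
Unemployed = 2.39 + 13.17 = 15.56 million (jobless and actively searching, or on temporary layoff).
Labor force = 186.63 + 15.56 = 202.19 million.
Unemployment rate = 15.56 / 202.19 = 7.70%.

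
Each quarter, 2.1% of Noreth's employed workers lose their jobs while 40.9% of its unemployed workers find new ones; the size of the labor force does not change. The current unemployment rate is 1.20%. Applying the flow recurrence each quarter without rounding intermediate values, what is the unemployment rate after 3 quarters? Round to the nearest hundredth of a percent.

Unemployment rate after three quarters ≈ 4.20%.

With a fixed labor force, u_{t+1} = u_t + s·(1−u_t) − f·u_t = u_t·(1−s−f) + s.
Here 1−s−f = 0.570 and s = 0.021.
u_1 = 0.012000 × 0.570 + 0.021 = 0.027840.
u_2 = 0.027840 × 0.570 + 0.021 = 0.036869.
u_3 = 0.036869 × 0.570 + 0.021 = 0.042015.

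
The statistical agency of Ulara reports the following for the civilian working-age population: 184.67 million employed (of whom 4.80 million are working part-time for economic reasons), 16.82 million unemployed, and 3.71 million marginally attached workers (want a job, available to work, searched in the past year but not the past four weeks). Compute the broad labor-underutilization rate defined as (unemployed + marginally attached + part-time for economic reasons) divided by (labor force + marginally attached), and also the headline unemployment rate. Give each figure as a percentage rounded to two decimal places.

Labor force = 184.67 + 16.82 = 201.49 million.
Numerator = 16.82 + 3.71 + 4.80 = 25.33 million.
Denominator = 201.49 + 3.71 = 205.20 million.
Broad rate = 25.33 / 205.20 = 12.34%.
Headline unemployment rate = 16.82 / 201.49 = 8.35%.

Broad underutilization rate ≈ 12.34%; headline unemployment rate ≈ 8.35%.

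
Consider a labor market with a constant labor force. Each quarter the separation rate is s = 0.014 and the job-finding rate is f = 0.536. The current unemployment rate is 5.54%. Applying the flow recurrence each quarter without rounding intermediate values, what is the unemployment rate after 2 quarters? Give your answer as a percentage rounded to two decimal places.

Unemployment rate after two quarters ≈ 3.15%.

With a fixed labor force, u_{t+1} = u_t + s·(1−u_t) − f·u_t = u_t·(1−s−f) + s.
Here 1−s−f = 0.450 and s = 0.014.
u_1 = 0.055400 × 0.450 + 0.014 = 0.038930.
u_2 = 0.038930 × 0.450 + 0.014 = 0.031518.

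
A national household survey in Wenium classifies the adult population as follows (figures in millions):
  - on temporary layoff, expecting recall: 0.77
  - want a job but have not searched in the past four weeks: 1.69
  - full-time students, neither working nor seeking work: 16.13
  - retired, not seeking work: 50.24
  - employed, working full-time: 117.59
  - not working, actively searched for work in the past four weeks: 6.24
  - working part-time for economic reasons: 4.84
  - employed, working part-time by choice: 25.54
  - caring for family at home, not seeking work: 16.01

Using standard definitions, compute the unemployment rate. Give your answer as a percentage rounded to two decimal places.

Employed = 117.59 + 4.84 + 25.54 = 147.97 million (anyone who worked, including part-time for economic reasons, counts as employed).
Unemployed = 0.77 + 6.24 = 7.01 million (jobless and actively searching, or on temporary layoff).
Labor force = 147.97 + 7.01 = 154.98 million.
Unemployment rate = 7.01 / 154.98 = 4.52%.

Unemployment rate ≈ 4.52%.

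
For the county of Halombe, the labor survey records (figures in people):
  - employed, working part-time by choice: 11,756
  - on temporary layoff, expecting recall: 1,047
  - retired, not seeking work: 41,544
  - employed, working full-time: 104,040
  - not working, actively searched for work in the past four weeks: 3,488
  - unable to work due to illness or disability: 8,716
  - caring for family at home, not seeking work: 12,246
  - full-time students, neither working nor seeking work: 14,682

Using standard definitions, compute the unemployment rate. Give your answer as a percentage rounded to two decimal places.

Unemployment rate ≈ 3.77%.

Employed = 11,756 + 104,040 = 115,796.
Unemployed = 1,047 + 3,488 = 4,535 (jobless and actively searching, or on temporary layoff).
Labor force = 115,796 + 4,535 = 120,331.
Unemployment rate = 4,535 / 120,331 = 3.77%.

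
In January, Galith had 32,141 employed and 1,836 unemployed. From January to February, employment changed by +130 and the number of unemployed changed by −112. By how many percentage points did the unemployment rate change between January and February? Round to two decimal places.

January: labor force = 32,141 + 1,836 = 33,977; u = 1,836/33,977 = 5.40%.
February: labor force = 32,271 + 1,724 = 33,995; u = 1,724/33,995 = 5.07%.
Change = 5.07% − 5.40% = −0.33 pp.

The unemployment rate changed by −0.33 percentage points.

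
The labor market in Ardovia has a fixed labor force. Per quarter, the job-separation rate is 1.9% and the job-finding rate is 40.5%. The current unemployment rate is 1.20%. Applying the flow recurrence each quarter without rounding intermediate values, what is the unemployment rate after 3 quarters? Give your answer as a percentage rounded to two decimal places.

With a fixed labor force, u_{t+1} = u_t + s·(1−u_t) − f·u_t = u_t·(1−s−f) + s.
Here 1−s−f = 0.576 and s = 0.019.
u_1 = 0.012000 × 0.576 + 0.019 = 0.025912.
u_2 = 0.025912 × 0.576 + 0.019 = 0.033925.
u_3 = 0.033925 × 0.576 + 0.019 = 0.038541.

Unemployment rate after three quarters ≈ 3.85%.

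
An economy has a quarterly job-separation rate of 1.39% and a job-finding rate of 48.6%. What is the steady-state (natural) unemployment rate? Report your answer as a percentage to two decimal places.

Steady-state unemployment rate ≈ 2.78%.

At steady state the flows balance: s·E = f·U, so U/(E+U) = s/(s+f).
u* = 1.39 / (1.39 + 48.6) = 1.39 / 49.99 = 2.78%.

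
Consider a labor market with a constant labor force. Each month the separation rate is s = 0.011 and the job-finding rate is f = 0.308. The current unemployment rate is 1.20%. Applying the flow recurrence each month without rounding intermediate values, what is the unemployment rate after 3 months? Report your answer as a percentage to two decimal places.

With a fixed labor force, u_{t+1} = u_t + s·(1−u_t) − f·u_t = u_t·(1−s−f) + s.
Here 1−s−f = 0.681 and s = 0.011.
u_1 = 0.012000 × 0.681 + 0.011 = 0.019172.
u_2 = 0.019172 × 0.681 + 0.011 = 0.024056.
u_3 = 0.024056 × 0.681 + 0.011 = 0.027382.

Unemployment rate after three months ≈ 2.74%.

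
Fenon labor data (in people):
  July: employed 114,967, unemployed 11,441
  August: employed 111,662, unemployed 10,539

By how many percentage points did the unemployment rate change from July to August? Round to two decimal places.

July: labor force = 114,967 + 11,441 = 126,408; u = 11,441/126,408 = 9.05%.
August: labor force = 111,662 + 10,539 = 122,201; u = 10,539/122,201 = 8.62%.
Change = 8.62% − 9.05% = −0.43 pp.

The unemployment rate changed by −0.43 percentage points.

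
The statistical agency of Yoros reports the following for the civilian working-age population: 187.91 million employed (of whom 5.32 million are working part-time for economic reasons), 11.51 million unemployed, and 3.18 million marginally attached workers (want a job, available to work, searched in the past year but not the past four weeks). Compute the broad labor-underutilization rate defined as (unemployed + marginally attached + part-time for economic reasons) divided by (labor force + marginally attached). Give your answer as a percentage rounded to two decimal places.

Broad underutilization rate ≈ 9.88%.

Labor force = 187.91 + 11.51 = 199.42 million.
Numerator = 11.51 + 3.18 + 5.32 = 20.01 million.
Denominator = 199.42 + 3.18 = 202.60 million.
Broad rate = 20.01 / 202.60 = 9.88%.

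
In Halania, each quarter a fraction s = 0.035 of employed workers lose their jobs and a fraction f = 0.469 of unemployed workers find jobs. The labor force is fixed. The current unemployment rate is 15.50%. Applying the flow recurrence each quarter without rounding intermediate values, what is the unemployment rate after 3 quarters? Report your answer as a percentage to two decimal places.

With a fixed labor force, u_{t+1} = u_t + s·(1−u_t) − f·u_t = u_t·(1−s−f) + s.
Here 1−s−f = 0.496 and s = 0.035.
u_1 = 0.155000 × 0.496 + 0.035 = 0.111880.
u_2 = 0.111880 × 0.496 + 0.035 = 0.090492.
u_3 = 0.090492 × 0.496 + 0.035 = 0.079884.

Unemployment rate after three quarters ≈ 7.99%.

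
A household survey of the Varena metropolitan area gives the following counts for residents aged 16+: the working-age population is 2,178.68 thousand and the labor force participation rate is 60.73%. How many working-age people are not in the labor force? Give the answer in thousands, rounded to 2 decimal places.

Share not in the labor force = 1 − 0.6073 = 0.3927.
Not in labor force = 0.3927 × 2,178.68 ≈ 855.57 thousand.

About 855.57 thousand are not in the labor force.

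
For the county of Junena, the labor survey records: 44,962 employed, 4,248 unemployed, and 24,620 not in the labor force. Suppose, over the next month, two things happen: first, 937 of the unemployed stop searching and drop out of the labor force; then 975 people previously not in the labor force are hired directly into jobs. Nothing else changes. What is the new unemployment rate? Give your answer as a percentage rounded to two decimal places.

Initially, labor force = 44,962 + 4,248 = 49,210, so u = 4,248/49,210 = 8.63%.
After the first change, unemployed and labor force both fall by 937 → E = 44,962, U = 3,311, labor force = 48,273.
After the second change, employed and labor force both rise by 975; unemployed unchanged → E = 45,937, U = 3,311, labor force = 49,248.
New unemployment rate = 3,311 / 49,248 = 6.72%.

New unemployment rate ≈ 6.72%.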